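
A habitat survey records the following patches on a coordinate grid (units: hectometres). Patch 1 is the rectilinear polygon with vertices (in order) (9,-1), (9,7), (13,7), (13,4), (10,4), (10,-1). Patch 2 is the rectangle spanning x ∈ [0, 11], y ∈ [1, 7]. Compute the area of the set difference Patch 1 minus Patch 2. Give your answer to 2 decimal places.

|Patch 1| = 17, |Patch 1∩Patch 2| = 9.
|Patch 1 ∖ Patch 2| = |Patch 1| − |Patch 1∩Patch 2| = 17 − 9 = 8.00.

8.00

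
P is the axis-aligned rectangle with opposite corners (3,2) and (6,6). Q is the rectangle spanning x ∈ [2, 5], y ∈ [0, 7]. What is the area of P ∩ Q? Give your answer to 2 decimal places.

|P∩Q|: x∈[3,5], y∈[2,6] → 2·4 = 8.

8.00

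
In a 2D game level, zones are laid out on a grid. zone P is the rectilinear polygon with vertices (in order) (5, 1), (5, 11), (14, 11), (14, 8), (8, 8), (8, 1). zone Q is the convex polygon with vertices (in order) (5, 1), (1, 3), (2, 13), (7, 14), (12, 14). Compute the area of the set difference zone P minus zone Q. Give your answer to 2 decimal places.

21.63

|zone P| = 48, |zone P∩zone Q| = 26.3736.
|zone P ∖ zone Q| = |zone P| − |zone P∩zone Q| = 48 − 26.3736 = 21.63.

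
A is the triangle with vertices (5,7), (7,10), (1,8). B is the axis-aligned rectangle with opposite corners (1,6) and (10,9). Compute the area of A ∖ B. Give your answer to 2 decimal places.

1.17

|A| = 7, |A∩B| = 5.8333.
|A ∖ B| = |A| − |A∩B| = 7 − 5.8333 = 1.17.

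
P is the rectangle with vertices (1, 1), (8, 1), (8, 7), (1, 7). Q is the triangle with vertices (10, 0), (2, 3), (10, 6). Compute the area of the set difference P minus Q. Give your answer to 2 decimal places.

28.58

|P| = 42, |P∩Q| = 13.4167.
|P ∖ Q| = |P| − |P∩Q| = 42 − 13.4167 = 28.58.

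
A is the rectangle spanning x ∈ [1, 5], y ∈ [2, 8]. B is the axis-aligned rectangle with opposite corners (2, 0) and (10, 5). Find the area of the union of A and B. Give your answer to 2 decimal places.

By inclusion–exclusion:
Individual areas: |A| = 24, |B| = 40.
|A∩B|: x∈[2,5], y∈[2,5] → 3·3 = 9.
|A ∪ B| = 64 − 9 = 55.00.

55.00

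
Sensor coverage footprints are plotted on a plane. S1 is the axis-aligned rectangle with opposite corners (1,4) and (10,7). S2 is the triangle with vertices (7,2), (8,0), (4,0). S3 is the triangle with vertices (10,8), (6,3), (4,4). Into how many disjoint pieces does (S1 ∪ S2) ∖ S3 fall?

3

(S1 ∪ S2) ∖ S3 splits into 3 disjoint pieces (area 6, area 15.75, area 4).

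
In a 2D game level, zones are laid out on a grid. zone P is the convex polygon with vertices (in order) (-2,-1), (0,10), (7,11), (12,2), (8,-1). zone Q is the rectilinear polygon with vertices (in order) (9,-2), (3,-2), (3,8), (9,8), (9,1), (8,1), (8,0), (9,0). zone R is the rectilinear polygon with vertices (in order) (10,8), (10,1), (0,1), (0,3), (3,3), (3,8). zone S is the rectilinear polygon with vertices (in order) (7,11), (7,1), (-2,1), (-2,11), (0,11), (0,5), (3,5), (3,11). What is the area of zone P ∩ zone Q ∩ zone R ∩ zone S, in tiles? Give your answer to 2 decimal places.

28.00

The intersection is the polygon with vertices (3,1), (3,3), (3,5), (3,8), (7,8), (7,1).
By the shoelace formula its area is 28.00.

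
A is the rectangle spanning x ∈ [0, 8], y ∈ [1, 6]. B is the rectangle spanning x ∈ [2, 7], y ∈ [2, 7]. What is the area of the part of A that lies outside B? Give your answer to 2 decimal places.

|A∩B|: x∈[2,7], y∈[2,6] → 5·4 = 20.
|A| = 40.
|A ∖ B| = |A| − |A∩B| = 40 − 20 = 20.00.

20.00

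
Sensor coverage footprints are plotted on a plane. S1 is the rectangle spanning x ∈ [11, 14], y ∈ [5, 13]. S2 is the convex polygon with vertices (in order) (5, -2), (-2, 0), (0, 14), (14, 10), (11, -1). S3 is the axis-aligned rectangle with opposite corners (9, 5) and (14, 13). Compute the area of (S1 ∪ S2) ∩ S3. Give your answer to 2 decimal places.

The region (S1 ∪ S2) ∩ S3 is the polygon with vertices (12.636,5), (9,5), (9,11.429), (11,10.857), (11,13), (14,13), (14,10), (14,5).
By the shoelace formula its area is 36.29.

36.29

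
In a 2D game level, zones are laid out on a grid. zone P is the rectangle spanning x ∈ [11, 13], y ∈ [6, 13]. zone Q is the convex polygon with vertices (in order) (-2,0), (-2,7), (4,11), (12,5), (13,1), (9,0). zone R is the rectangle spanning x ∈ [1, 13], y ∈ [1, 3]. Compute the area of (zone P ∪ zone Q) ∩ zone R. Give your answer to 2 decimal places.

23.50

The region (zone P ∪ zone Q) ∩ zone R is the polygon with vertices (13,1), (1,1), (1,3), (12.5,3).
By the shoelace formula its area is 23.50.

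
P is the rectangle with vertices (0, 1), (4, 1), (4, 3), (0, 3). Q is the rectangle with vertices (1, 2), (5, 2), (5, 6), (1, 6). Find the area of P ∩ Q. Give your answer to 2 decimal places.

|P∩Q|: x∈[1,4], y∈[2,3] → 3·1 = 3.

3.00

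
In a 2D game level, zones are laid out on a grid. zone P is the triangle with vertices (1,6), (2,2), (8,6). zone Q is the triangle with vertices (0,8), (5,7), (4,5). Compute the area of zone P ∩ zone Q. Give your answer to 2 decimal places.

0.92

The intersection is the polygon with vertices (4.5,6), (4,5), (2.667,6).
By the shoelace formula its area is 0.92.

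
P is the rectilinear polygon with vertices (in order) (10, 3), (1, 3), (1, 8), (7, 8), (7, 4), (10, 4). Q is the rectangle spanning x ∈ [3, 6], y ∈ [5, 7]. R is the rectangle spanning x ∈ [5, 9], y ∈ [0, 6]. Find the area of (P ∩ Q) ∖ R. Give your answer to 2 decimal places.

|P ∩ Q| = 6.
|(P ∩ Q) ∩ R| = 1.
|(P ∩ Q) ∖ R| = 6 − 1 = 5.00.

5.00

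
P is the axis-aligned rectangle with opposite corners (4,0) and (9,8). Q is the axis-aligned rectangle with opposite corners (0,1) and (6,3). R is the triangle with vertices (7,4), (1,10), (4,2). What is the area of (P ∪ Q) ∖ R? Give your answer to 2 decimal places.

|P ∪ Q| = 48.
|(P ∪ Q) ∩ R| = 7.6875.
|(P ∪ Q) ∖ R| = 48 − 7.6875 = 40.31.

40.31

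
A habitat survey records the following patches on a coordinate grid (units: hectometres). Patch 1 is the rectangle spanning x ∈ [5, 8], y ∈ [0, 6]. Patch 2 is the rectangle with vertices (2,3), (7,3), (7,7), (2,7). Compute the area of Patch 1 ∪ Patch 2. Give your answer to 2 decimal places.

By inclusion–exclusion:
Individual areas: |Patch 1| = 18, |Patch 2| = 20.
|Patch 1∩Patch 2|: x∈[5,7], y∈[3,6] → 2·3 = 6.
|Patch 1 ∪ Patch 2| = 38 − 6 = 32.00.

32.00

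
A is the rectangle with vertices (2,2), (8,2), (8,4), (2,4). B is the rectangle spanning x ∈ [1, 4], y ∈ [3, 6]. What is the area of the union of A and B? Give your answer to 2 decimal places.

By inclusion–exclusion:
Individual areas: |A| = 12, |B| = 9.
|A∩B|: x∈[2,4], y∈[3,4] → 2·1 = 2.
|A ∪ B| = 21 − 2 = 19.00.

19.00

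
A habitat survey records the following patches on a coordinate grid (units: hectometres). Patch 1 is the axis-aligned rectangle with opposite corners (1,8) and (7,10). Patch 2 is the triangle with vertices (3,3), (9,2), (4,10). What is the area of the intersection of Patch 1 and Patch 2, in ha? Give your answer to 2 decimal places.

1.54

The intersection is the polygon with vertices (3.714,8), (4,10), (5.25,8).
By the shoelace formula its area is 1.54.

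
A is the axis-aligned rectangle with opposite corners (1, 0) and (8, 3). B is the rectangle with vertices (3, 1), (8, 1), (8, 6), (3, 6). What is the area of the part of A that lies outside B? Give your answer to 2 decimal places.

|A∩B|: x∈[3,8], y∈[1,3] → 5·2 = 10.
|A| = 21.
|A ∖ B| = |A| − |A∩B| = 21 − 10 = 11.00.

11.00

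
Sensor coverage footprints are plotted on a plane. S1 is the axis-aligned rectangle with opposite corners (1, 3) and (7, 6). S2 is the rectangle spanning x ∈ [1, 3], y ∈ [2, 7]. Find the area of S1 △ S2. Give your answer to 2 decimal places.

16.00

|S1∩S2|: x∈[1,3], y∈[3,6] → 2·3 = 6.
|S1 △ S2| = |S1| + |S2| − 2·|S1∩S2| = 18 + 10 − 12 = 16.00.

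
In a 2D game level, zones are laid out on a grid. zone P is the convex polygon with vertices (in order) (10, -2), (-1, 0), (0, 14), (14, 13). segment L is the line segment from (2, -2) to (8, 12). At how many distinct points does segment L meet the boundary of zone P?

1

The segment meets the boundary at (2.578,-0.651).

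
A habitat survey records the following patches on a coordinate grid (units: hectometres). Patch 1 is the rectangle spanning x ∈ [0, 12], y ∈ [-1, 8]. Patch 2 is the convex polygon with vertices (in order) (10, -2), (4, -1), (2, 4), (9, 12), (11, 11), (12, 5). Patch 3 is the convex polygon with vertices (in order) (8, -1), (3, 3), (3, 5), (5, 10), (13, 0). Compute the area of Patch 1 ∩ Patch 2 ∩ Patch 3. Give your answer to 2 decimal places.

The intersection is the polygon with vertices (10.424,-0.515), (8,-1), (3,3), (3,5), (3.105,5.263), (5.5,8), (6.6,8), (11.21,2.237).
By the shoelace formula its area is 44.98.

44.98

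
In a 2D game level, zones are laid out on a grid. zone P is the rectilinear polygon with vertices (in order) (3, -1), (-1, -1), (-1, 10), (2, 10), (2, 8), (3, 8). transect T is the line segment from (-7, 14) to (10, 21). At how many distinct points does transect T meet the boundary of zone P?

0

The segment lies entirely outside zone P and never meets its boundary.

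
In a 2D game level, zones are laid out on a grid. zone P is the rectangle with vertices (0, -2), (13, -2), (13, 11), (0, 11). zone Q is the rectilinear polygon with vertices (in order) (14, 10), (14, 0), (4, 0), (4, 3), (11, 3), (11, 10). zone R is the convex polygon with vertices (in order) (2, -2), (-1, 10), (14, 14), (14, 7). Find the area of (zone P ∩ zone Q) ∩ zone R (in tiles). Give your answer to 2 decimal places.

17.00

|zone P ∩ zone Q| = 41.
|(zone P ∩ zone Q) ∩ zone R| = 17.00.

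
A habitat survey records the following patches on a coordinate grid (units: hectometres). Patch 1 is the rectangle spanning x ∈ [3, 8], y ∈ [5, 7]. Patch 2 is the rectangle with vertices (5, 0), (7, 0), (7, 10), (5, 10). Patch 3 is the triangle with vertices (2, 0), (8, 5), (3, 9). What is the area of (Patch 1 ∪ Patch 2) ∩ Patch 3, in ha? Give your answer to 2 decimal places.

|Patch 1 ∪ Patch 2| = 26.
|(Patch 1 ∪ Patch 2) ∩ Patch 3| = 10.93.

10.93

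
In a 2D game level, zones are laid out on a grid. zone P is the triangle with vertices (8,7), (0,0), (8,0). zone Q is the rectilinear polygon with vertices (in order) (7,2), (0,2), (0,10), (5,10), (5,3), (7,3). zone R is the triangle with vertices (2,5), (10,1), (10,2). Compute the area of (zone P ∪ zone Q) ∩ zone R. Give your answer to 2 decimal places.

2.25

The region (zone P ∪ zone Q) ∩ zone R is the polygon with vertices (8,2), (2,5), (8,2.75).
By the shoelace formula its area is 2.25.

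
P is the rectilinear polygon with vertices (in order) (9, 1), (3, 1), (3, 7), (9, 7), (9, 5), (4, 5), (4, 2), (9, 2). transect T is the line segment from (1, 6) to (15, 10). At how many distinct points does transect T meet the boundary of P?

The segment meets the boundary at (4.5,7), (3,6.571).

2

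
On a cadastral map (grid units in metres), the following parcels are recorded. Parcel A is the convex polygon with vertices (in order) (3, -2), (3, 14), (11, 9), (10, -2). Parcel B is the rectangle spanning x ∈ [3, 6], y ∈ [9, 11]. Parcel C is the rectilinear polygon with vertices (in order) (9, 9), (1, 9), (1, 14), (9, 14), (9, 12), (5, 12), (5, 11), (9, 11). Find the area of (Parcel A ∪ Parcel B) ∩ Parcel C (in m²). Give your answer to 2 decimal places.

16.75

|Parcel A ∪ Parcel B| = 102.5.
|(Parcel A ∪ Parcel B) ∩ Parcel C| = 16.75.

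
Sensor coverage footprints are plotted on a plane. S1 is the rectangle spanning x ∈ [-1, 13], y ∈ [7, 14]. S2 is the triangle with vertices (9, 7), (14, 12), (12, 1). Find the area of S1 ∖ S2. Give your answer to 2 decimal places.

90.00

|S1| = 98, |S1∩S2| = 8.
|S1 ∖ S2| = |S1| − |S1∩S2| = 98 − 8 = 90.00.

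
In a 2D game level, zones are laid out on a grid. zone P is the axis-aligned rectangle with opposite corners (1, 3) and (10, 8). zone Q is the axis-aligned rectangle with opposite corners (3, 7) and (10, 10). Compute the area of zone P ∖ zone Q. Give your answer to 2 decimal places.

|zone P∩zone Q|: x∈[3,10], y∈[7,8] → 7·1 = 7.
|zone P| = 45.
|zone P ∖ zone Q| = |zone P| − |zone P∩zone Q| = 45 − 7 = 38.00.

38.00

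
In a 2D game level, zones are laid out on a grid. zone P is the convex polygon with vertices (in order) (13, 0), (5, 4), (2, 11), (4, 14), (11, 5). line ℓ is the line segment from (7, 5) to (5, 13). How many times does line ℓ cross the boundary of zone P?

1

The segment meets the boundary at (5.105,12.579).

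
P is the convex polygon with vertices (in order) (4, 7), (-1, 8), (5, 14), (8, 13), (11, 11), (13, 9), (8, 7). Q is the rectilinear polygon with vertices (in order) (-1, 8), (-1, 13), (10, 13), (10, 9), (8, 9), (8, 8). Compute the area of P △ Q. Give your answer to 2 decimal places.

|P| = 57, |Q| = 53, |P∩Q| = 39.1667.
|P △ Q| = |P| + |Q| − 2·|P∩Q| = 57 + 53 − 78.3333 = 31.67.

31.67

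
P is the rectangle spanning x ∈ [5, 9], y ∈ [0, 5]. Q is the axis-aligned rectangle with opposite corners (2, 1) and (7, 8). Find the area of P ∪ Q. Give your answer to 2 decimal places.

By inclusion–exclusion:
Individual areas: |P| = 20, |Q| = 35.
|P∩Q|: x∈[5,7], y∈[1,5] → 2·4 = 8.
|P ∪ Q| = 55 − 8 = 47.00.

47.00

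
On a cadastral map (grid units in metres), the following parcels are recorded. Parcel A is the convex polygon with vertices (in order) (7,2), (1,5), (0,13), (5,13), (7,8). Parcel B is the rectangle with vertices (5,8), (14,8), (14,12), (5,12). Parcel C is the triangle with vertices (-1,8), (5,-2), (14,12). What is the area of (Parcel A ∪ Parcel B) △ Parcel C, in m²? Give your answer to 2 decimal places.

|Parcel A ∪ Parcel B| = 87.2.
|(Parcel A ∪ Parcel B) ∩ Parcel C| = 52.0789.
|(Parcel A ∪ Parcel B) △ Parcel C| = 87.2 + 87 − 104.1578 = 70.04.

70.04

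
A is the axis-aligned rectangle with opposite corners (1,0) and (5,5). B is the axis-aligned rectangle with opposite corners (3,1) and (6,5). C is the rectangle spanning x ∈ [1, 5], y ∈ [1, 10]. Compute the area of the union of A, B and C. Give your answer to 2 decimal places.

By inclusion–exclusion:
Individual areas: |A| = 20, |B| = 12, |C| = 36.
|A∩B|: x∈[3,5], y∈[1,5] → 2·4 = 8.
|A∩C|: x∈[1,5], y∈[1,5] → 4·4 = 16.
|B∩C|: x∈[3,5], y∈[1,5] → 2·4 = 8.
|A∩B∩C| = 8.
|A ∪ B ∪ C| = 68 − 32 + 8 = 44.00.

44.00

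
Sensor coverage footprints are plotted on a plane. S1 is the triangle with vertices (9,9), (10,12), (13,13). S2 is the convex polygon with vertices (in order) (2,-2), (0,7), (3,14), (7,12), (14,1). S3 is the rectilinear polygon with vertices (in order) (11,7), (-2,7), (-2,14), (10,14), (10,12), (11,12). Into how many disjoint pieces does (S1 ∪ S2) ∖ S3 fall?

2

(S1 ∪ S2) ∖ S3 splits into 2 disjoint pieces (area 1.5, area 87.5455).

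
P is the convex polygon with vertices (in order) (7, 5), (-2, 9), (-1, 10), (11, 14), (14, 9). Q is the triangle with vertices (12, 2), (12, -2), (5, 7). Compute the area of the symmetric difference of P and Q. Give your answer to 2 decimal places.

|P| = 76, |Q| = 14, |P∩Q| = 1.0758.
|P △ Q| = |P| + |Q| − 2·|P∩Q| = 76 + 14 − 2.1515 = 87.85.

87.85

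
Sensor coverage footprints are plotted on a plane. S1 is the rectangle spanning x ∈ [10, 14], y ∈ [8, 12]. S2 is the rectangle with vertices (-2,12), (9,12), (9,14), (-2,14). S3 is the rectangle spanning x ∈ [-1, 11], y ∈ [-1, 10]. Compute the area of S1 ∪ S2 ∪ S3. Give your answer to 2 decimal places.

168.00

By inclusion–exclusion:
Individual areas: |S1| = 16, |S2| = 22, |S3| = 132.
|S1∩S2| = 0 (no overlap).
|S1∩S3|: x∈[10,11], y∈[8,10] → 1·2 = 2.
|S2∩S3| = 0 (no overlap).
|S1∩S2∩S3| = 0.
|S1 ∪ S2 ∪ S3| = 170 − 2 + 0 = 168.00.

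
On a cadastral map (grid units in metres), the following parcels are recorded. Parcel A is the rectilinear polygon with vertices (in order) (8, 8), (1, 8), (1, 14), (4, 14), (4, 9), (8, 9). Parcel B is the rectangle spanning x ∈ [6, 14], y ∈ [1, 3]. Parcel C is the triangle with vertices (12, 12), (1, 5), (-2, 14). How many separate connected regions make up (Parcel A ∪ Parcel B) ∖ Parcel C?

3

(Parcel A ∪ Parcel B) ∖ Parcel C splits into 3 disjoint pieces (area 1.5, area 1.9286, area 16).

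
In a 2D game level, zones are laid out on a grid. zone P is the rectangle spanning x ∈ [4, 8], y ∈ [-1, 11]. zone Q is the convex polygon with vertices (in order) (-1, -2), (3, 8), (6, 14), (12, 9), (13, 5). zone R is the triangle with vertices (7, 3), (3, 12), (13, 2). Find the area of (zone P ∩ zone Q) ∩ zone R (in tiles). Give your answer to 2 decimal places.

13.79

The region (zone P ∩ zone Q) ∩ zone R is the polygon with vertices (8,2.833), (7,3), (4,9.75), (4,10), (4.333,10.667), (8,7).
By the shoelace formula its area is 13.79.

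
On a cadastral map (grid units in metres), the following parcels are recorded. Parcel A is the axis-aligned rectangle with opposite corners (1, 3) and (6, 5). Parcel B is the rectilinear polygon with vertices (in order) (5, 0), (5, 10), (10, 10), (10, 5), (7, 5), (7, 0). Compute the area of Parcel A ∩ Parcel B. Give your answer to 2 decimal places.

The intersection is the polygon with vertices (6,5), (6,3), (5,3), (5,5).
By the shoelace formula its area is 2.00.

2.00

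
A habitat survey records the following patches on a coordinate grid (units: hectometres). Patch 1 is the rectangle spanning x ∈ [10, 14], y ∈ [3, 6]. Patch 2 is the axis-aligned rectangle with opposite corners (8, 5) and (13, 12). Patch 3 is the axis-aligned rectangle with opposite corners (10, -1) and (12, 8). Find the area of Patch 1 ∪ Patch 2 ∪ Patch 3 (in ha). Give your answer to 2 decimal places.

By inclusion–exclusion:
Individual areas: |Patch 1| = 12, |Patch 2| = 35, |Patch 3| = 18.
|Patch 1∩Patch 2|: x∈[10,13], y∈[5,6] → 3·1 = 3.
|Patch 1∩Patch 3|: x∈[10,12], y∈[3,6] → 2·3 = 6.
|Patch 2∩Patch 3|: x∈[10,12], y∈[5,8] → 2·3 = 6.
|Patch 1∩Patch 2∩Patch 3| = 2.
|Patch 1 ∪ Patch 2 ∪ Patch 3| = 65 − 15 + 2 = 52.00.

52.00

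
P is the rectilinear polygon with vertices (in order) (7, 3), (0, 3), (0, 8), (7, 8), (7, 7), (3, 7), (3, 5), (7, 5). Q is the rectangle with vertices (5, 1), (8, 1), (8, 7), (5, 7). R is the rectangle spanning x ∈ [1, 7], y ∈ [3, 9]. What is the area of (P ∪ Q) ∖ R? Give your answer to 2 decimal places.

15.00

|P ∪ Q| = 41.
|(P ∪ Q) ∩ R| = 26.
|(P ∪ Q) ∖ R| = 41 − 26 = 15.00.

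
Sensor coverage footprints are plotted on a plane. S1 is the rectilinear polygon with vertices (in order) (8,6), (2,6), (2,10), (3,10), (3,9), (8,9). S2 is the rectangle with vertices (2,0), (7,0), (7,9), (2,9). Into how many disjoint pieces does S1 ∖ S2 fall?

S1 ∖ S2 splits into 2 disjoint pieces (area 3, area 1).

2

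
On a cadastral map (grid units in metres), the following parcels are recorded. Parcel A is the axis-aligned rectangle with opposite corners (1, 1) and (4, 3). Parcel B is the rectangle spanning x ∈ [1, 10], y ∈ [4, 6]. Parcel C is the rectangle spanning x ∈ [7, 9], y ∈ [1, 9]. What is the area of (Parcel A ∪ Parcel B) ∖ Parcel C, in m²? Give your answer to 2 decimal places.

|Parcel A ∪ Parcel B| = 24.
|(Parcel A ∪ Parcel B) ∩ Parcel C| = 4.
|(Parcel A ∪ Parcel B) ∖ Parcel C| = 24 − 4 = 20.00.

20.00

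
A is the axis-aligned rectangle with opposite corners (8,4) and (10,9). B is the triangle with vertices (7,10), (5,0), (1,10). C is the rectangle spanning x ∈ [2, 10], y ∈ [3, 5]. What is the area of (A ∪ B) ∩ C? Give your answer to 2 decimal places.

|A ∪ B| = 40.
|(A ∪ B) ∩ C| = 6.80.

6.80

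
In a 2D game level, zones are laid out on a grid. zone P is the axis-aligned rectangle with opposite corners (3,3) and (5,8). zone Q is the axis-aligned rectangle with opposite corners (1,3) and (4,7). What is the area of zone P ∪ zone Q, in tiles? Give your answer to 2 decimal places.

By inclusion–exclusion:
Individual areas: |zone P| = 10, |zone Q| = 12.
|zone P∩zone Q|: x∈[3,4], y∈[3,7] → 1·4 = 4.
|zone P ∪ zone Q| = 22 − 4 = 18.00.

18.00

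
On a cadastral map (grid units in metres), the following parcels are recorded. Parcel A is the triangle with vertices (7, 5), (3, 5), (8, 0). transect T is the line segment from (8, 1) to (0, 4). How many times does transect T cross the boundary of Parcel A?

2

The segment meets the boundary at (6.4,1.6), (7.784,1.081).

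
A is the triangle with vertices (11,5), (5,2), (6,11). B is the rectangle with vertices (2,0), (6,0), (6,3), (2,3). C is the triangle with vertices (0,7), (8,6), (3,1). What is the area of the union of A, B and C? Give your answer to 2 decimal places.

52.23

By inclusion–exclusion:
Individual areas: |A| = 25.5, |B| = 12, |C| = 22.5.
|A∩B| = 0.6944.
|A∩C| = 4.0762.
|B∩C| = 3.
|A∩B∩C| = 0.
|A ∪ B ∪ C| = 60 − 7.7706 + 0 = 52.23.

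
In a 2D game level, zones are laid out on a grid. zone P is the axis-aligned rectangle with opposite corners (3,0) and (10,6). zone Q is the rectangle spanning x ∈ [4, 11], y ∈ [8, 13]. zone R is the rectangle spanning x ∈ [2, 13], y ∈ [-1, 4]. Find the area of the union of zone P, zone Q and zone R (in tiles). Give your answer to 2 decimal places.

By inclusion–exclusion:
Individual areas: |zone P| = 42, |zone Q| = 35, |zone R| = 55.
|zone P∩zone Q| = 0 (no overlap).
|zone P∩zone R|: x∈[3,10], y∈[0,4] → 7·4 = 28.
|zone Q∩zone R| = 0 (no overlap).
|zone P∩zone Q∩zone R| = 0.
|zone P ∪ zone Q ∪ zone R| = 132 − 28 + 0 = 104.00.

104.00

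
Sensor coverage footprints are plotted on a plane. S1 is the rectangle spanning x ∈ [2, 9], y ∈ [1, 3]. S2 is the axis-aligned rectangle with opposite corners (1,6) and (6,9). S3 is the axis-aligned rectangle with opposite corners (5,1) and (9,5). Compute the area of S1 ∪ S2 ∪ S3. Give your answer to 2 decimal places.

37.00

By inclusion–exclusion:
Individual areas: |S1| = 14, |S2| = 15, |S3| = 16.
|S1∩S2| = 0 (no overlap).
|S1∩S3|: x∈[5,9], y∈[1,3] → 4·2 = 8.
|S2∩S3| = 0 (no overlap).
|S1∩S2∩S3| = 0.
|S1 ∪ S2 ∪ S3| = 45 − 8 + 0 = 37.00.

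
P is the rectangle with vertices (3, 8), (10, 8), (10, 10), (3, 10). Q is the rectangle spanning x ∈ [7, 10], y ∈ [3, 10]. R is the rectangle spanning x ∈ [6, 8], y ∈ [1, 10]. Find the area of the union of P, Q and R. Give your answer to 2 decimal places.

38.00

By inclusion–exclusion:
Individual areas: |P| = 14, |Q| = 21, |R| = 18.
|P∩Q|: x∈[7,10], y∈[8,10] → 3·2 = 6.
|P∩R|: x∈[6,8], y∈[8,10] → 2·2 = 4.
|Q∩R|: x∈[7,8], y∈[3,10] → 1·7 = 7.
|P∩Q∩R| = 2.
|P ∪ Q ∪ R| = 53 − 17 + 2 = 38.00.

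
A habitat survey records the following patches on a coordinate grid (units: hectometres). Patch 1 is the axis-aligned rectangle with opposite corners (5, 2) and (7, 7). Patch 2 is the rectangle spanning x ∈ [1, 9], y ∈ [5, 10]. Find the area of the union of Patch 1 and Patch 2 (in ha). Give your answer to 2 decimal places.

46.00

By inclusion–exclusion:
Individual areas: |Patch 1| = 10, |Patch 2| = 40.
|Patch 1∩Patch 2|: x∈[5,7], y∈[5,7] → 2·2 = 4.
|Patch 1 ∪ Patch 2| = 50 − 4 = 46.00.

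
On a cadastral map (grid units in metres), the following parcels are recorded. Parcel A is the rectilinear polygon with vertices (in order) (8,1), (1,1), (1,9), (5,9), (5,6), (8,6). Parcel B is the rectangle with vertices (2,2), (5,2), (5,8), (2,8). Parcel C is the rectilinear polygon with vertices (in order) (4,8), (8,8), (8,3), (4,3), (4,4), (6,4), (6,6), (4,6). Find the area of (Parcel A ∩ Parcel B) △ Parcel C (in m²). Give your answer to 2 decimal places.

28.00

|Parcel A ∩ Parcel B| = 18.
|(Parcel A ∩ Parcel B) ∩ Parcel C| = 3.
|(Parcel A ∩ Parcel B) △ Parcel C| = 18 + 16 − 6 = 28.00.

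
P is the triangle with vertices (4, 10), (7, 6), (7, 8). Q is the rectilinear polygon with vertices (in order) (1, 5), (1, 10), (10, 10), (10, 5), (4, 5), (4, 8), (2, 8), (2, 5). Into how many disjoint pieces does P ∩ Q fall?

1

P ∩ Q is a single connected region.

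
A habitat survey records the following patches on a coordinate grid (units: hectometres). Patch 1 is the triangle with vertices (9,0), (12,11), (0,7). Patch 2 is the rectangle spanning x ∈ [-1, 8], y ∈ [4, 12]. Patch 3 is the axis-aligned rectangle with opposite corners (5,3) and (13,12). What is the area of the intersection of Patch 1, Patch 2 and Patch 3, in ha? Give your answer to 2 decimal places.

The intersection is the polygon with vertices (8,9.667), (8,4), (5,4), (5,8.667).
By the shoelace formula its area is 15.50.

15.50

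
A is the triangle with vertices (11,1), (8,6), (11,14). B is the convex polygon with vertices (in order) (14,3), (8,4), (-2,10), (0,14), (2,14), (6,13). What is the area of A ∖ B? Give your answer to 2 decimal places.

8.79

|A| = 19.5, |A∩B| = 10.7066.
|A ∖ B| = |A| − |A∩B| = 19.5 − 10.7066 = 8.79.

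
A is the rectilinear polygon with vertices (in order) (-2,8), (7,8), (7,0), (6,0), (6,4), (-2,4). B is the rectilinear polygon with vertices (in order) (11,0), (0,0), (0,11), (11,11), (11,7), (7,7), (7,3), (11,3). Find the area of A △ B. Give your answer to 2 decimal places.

|A| = 40, |B| = 105, |A∩B| = 32.
|A △ B| = |A| + |B| − 2·|A∩B| = 40 + 105 − 64 = 81.00.

81.00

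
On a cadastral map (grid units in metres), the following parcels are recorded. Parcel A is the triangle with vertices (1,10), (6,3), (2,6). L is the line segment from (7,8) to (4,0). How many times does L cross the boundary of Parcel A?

The segment meets the boundary at (5.317,3.512), (5.426,3.803).

2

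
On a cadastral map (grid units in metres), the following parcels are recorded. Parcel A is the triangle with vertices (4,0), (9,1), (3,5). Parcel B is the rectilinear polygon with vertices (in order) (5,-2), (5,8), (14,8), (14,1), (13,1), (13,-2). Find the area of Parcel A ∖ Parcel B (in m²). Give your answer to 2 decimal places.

6.07

|Parcel A| = 13, |Parcel A∩Parcel B| = 6.9333.
|Parcel A ∖ Parcel B| = |Parcel A| − |Parcel A∩Parcel B| = 13 − 6.9333 = 6.07.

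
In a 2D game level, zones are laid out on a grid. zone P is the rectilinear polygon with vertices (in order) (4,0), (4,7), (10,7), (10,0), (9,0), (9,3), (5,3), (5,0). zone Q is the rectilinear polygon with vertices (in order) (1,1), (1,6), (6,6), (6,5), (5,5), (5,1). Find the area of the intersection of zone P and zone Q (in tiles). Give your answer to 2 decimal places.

The intersection is the polygon with vertices (4,6), (6,6), (6,5), (5,5), (5,3), (5,1), (4,1).
By the shoelace formula its area is 6.00.

6.00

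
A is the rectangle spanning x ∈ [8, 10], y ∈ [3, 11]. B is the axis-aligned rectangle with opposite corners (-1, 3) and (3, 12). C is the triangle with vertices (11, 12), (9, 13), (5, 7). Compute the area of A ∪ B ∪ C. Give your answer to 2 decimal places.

By inclusion–exclusion:
Individual areas: |A| = 16, |B| = 36, |C| = 8.
|A∩B| = 0 (no overlap).
|A∩C| = 1.35.
|B∩C| = 0.
|A∩B∩C| = 0.
|A ∪ B ∪ C| = 60 − 1.35 + 0 = 58.65.

58.65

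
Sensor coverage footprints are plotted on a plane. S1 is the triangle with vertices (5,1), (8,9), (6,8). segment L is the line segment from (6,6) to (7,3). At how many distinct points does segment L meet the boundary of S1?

The segment meets the boundary at (6.412,4.765).

1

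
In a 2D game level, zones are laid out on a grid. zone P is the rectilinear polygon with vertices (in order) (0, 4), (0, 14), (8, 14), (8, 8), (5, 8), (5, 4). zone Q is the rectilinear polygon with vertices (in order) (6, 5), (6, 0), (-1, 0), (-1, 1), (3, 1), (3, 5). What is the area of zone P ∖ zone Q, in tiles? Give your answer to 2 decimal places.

66.00

|zone P| = 68, |zone P∩zone Q| = 2.
|zone P ∖ zone Q| = |zone P| − |zone P∩zone Q| = 68 − 2 = 66.00.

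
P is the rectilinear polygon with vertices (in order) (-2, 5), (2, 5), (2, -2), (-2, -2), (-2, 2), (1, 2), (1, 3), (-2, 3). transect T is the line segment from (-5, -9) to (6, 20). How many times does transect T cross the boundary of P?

The segment meets the boundary at (0.31,5), (-0.448,3), (-0.828,2), (-2,-1.091).

4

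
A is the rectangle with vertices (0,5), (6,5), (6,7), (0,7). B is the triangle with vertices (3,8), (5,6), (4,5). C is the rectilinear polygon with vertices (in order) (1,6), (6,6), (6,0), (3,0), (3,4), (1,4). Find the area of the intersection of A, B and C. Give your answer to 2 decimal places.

The intersection is the polygon with vertices (4,5), (3.667,6), (5,6).
By the shoelace formula its area is 0.67.

0.67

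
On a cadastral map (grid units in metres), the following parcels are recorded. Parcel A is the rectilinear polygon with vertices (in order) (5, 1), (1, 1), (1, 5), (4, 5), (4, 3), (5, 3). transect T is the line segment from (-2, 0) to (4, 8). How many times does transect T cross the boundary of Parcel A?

The segment meets the boundary at (1.75,5), (1,4).

2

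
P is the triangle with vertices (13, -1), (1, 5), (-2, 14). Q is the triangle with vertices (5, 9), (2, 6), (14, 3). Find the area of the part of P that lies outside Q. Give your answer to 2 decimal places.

38.33

|P| = 45, |P∩Q| = 6.6667.
|P ∖ Q| = |P| − |P∩Q| = 45 − 6.6667 = 38.33.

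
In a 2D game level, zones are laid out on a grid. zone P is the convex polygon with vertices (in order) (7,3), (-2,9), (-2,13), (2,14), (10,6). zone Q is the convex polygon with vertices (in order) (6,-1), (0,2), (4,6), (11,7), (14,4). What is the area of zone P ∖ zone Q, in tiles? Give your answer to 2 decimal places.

|zone P| = 66.5, |zone P∩zone Q| = 13.05.
|zone P ∖ zone Q| = |zone P| − |zone P∩zone Q| = 66.5 − 13.05 = 53.45.

53.45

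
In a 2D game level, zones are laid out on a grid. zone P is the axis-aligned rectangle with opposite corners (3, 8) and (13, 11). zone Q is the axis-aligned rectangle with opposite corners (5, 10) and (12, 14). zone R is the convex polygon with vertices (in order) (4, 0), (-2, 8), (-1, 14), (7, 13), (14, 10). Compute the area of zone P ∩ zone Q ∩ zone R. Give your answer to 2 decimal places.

6.98

The intersection is the polygon with vertices (12,10), (5,10), (5,11), (11.667,11), (12,10.857).
By the shoelace formula its area is 6.98.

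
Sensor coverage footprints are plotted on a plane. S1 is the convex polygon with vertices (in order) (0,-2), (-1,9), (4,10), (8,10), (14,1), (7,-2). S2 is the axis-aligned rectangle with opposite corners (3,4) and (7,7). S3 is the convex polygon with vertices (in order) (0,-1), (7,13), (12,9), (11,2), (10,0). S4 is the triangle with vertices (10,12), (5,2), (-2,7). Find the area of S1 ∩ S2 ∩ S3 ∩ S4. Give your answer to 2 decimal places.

The intersection is the polygon with vertices (4,7), (7,7), (7,6), (6,4), (3,4), (3,5).
By the shoelace formula its area is 10.00.

10.00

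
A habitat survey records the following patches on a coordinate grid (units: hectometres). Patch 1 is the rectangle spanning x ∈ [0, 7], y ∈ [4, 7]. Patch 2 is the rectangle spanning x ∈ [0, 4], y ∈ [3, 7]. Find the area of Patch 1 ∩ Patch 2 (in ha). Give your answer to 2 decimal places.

|Patch 1∩Patch 2|: x∈[0,4], y∈[4,7] → 4·3 = 12.

12.00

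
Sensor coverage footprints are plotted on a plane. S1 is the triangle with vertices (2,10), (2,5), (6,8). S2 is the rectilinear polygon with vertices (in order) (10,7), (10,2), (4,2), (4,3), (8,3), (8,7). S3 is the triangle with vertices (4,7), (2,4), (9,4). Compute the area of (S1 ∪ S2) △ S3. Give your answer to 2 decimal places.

|S1 ∪ S2| = 24.
|(S1 ∪ S2) ∩ S3| = 0.5593.
|(S1 ∪ S2) △ S3| = 24 + 10.5 − 1.1185 = 33.38.

33.38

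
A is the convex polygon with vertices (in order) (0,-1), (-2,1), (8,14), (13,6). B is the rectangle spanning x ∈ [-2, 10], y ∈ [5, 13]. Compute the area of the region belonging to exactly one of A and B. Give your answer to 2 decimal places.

97.99

|A| = 92.5, |B| = 96, |A∩B| = 45.2567.
|A △ B| = |A| + |B| − 2·|A∩B| = 92.5 + 96 − 90.5135 = 97.99.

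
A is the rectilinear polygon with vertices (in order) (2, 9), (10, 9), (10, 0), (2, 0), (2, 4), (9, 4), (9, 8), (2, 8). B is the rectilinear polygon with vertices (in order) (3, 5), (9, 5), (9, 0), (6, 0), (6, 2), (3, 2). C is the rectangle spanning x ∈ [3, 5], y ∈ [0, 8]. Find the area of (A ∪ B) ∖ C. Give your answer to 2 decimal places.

40.00

|A ∪ B| = 50.
|(A ∪ B) ∩ C| = 10.
|(A ∪ B) ∖ C| = 50 − 10 = 40.00.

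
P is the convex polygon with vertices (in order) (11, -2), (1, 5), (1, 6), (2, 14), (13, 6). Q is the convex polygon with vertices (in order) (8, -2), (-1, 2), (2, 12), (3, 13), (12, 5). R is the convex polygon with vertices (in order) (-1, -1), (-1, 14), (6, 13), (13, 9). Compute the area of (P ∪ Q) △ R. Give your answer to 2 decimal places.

97.68

|P ∪ Q| = 131.1786.
|(P ∪ Q) ∩ R| = 74.4982.
|(P ∪ Q) △ R| = 131.1786 + 115.5 − 148.9964 = 97.68.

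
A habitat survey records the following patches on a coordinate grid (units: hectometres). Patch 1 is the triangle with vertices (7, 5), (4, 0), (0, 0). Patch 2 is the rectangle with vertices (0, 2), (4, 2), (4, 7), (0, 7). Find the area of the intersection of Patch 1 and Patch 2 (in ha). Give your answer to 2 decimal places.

0.51

The intersection is the polygon with vertices (4,2.857), (4,2), (2.8,2).
By the shoelace formula its area is 0.51.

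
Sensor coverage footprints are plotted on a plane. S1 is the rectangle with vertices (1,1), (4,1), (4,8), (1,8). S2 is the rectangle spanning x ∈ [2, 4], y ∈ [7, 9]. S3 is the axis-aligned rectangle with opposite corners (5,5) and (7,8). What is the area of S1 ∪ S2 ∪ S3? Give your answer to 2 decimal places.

29.00

By inclusion–exclusion:
Individual areas: |S1| = 21, |S2| = 4, |S3| = 6.
|S1∩S2|: x∈[2,4], y∈[7,8] → 2·1 = 2.
|S1∩S3| = 0 (no overlap).
|S2∩S3| = 0 (no overlap).
|S1∩S2∩S3| = 0.
|S1 ∪ S2 ∪ S3| = 31 − 2 + 0 = 29.00.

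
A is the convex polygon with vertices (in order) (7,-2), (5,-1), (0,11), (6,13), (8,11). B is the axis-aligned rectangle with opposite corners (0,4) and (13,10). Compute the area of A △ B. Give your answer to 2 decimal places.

75.19

|A| = 69.5, |B| = 78, |A∩B| = 36.1538.
|A △ B| = |A| + |B| − 2·|A∩B| = 69.5 + 78 − 72.3077 = 75.19.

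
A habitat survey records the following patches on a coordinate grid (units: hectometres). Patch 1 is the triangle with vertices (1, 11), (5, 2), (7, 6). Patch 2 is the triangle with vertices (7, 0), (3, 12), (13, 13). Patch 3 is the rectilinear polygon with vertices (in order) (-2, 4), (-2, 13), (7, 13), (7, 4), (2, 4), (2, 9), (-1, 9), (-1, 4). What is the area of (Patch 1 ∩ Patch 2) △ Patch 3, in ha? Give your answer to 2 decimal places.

|Patch 1 ∩ Patch 2| = 4.7077.
|(Patch 1 ∩ Patch 2) ∩ Patch 3| = 4.641.
|(Patch 1 ∩ Patch 2) △ Patch 3| = 4.7077 + 66 − 9.2821 = 61.43.

61.43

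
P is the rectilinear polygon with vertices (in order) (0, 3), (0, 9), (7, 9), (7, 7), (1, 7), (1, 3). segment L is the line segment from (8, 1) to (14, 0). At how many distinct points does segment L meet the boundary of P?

0

The segment lies entirely outside P and never meets its boundary.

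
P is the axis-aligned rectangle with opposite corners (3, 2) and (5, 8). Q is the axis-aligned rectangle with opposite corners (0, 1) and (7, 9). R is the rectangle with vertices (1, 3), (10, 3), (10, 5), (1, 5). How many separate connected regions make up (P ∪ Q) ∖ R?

(P ∪ Q) ∖ R is a single connected region.

1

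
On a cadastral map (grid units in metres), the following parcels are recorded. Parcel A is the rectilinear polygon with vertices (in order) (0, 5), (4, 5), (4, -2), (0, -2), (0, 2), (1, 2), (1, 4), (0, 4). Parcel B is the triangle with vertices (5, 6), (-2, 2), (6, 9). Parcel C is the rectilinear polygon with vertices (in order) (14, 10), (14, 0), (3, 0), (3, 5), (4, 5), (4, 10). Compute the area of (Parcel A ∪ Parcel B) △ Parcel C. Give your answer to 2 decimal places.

121.84

|Parcel A ∪ Parcel B| = 32.9107.
|(Parcel A ∪ Parcel B) ∩ Parcel C| = 8.0357.
|(Parcel A ∪ Parcel B) △ Parcel C| = 32.9107 + 105 − 16.0714 = 121.84.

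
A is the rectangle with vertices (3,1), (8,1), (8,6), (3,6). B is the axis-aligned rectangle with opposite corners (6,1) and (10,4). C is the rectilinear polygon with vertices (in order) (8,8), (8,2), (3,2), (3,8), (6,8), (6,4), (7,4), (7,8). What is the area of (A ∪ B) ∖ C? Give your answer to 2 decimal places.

|A ∪ B| = 31.
|(A ∪ B) ∩ C| = 18.
|(A ∪ B) ∖ C| = 31 − 18 = 13.00.

13.00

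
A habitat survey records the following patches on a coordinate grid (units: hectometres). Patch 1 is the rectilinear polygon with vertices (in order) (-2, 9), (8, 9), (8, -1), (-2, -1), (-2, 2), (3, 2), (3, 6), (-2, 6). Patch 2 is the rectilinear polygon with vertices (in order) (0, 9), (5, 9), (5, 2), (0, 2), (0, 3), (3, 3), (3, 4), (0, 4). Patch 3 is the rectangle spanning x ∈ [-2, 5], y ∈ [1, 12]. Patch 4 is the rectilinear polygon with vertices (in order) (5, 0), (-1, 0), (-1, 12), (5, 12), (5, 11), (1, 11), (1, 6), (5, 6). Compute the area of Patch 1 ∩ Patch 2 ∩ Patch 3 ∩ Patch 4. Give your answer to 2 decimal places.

11.00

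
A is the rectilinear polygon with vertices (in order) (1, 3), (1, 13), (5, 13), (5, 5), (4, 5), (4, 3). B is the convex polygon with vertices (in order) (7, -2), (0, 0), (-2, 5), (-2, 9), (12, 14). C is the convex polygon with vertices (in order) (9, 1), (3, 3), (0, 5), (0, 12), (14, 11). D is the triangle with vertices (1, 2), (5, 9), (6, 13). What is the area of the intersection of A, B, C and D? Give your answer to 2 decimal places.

The intersection is the polygon with vertices (5,9), (1.966,3.69), (1.814,3.791), (5,10.8).
By the shoelace formula its area is 3.42.

3.42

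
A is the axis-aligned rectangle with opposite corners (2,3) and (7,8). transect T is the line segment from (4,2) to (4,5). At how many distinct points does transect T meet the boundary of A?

The segment meets the boundary at (4,3).

1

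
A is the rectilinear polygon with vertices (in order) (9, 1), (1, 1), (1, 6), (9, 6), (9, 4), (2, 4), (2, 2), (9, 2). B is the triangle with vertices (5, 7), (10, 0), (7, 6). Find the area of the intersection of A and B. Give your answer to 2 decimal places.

2.27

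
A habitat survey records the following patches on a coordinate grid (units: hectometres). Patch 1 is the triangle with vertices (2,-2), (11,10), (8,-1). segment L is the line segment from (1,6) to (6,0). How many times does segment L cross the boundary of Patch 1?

1

The segment meets the boundary at (4.684,1.579).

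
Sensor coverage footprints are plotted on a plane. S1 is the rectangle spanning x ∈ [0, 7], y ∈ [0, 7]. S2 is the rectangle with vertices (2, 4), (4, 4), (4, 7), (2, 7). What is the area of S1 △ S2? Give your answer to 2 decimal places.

|S1∩S2|: x∈[2,4], y∈[4,7] → 2·3 = 6.
|S1 △ S2| = |S1| + |S2| − 2·|S1∩S2| = 49 + 6 − 12 = 43.00.

43.00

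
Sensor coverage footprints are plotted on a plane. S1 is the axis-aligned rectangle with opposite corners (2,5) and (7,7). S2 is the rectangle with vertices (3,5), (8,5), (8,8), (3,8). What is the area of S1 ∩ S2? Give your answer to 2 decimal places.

|S1∩S2|: x∈[3,7], y∈[5,7] → 4·2 = 8.

8.00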